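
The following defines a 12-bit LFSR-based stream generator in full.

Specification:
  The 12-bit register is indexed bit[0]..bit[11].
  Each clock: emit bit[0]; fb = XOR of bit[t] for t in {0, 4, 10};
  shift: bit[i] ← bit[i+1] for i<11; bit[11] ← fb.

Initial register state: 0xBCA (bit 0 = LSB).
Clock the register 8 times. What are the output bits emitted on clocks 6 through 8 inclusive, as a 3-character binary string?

011

reg_0 = 0xBCA
clock 1: out=0, reg = 0x5E5
clock 2: out=1, reg = 0x2F2
clock 3: out=0, reg = 0x979
clock 4: out=1, reg = 0x4BC
clock 5: out=0, reg = 0x25E
clock 6: out=0, reg = 0x92F
clock 7: out=1, reg = 0xC97
clock 8: out=1, reg = 0xE4B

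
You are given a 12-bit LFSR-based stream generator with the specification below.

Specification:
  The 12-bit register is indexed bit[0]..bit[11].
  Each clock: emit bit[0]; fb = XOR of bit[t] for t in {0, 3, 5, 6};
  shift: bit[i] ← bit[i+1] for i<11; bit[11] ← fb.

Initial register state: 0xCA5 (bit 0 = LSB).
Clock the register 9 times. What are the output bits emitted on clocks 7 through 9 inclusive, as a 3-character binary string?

reg_0 = 0xCA5
clock 1: out=1, reg = 0x652
clock 2: out=0, reg = 0xB29
clock 3: out=1, reg = 0xD94
clock 4: out=0, reg = 0x6CA
clock 5: out=0, reg = 0x365
clock 6: out=1, reg = 0x9B2
clock 7: out=0, reg = 0xCD9
clock 8: out=1, reg = 0xE6C
clock 9: out=0, reg = 0xF36

010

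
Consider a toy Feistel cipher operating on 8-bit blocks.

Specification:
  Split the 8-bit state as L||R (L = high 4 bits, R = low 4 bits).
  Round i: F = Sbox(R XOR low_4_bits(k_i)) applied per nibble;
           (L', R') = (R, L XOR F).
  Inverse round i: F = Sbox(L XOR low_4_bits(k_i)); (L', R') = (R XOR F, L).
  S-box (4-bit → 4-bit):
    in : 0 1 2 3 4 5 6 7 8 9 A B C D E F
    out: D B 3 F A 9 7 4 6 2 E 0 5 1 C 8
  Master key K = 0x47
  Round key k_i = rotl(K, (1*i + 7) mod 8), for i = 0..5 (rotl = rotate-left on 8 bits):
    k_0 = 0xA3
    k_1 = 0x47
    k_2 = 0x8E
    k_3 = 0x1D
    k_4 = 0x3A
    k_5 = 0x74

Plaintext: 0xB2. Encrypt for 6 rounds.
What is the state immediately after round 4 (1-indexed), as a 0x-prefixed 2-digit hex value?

0x66

s_0 = plaintext = 0xB2
s_1 = Round(s_0, k_0) = 0x20
s_2 = Round(s_1, k_1) = 0x06
s_3 = Round(s_2, k_2) = 0x66
s_4 = Round(s_3, k_3) = 0x66
s_5 = Round(s_4, k_4) = 0x63
s_6 = Round(s_5, k_5) = 0x32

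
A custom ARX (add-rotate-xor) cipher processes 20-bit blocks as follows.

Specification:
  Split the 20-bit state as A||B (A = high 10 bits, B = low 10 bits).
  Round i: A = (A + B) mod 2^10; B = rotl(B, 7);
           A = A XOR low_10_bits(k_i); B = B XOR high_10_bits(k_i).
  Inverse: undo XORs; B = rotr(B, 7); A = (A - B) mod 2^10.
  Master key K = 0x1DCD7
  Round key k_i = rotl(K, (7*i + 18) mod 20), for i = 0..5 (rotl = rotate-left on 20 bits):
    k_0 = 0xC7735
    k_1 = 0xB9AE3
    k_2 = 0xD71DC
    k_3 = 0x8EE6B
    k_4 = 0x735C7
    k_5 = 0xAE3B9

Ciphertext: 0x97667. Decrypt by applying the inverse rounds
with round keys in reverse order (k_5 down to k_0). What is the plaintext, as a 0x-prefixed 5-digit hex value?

0x83A99

s_0 = ciphertext = 0x97667
s_1 = InvRound(s_0, k_5) = 0xBAEF9
s_2 = InvRound(s_1, k_4) = 0x619A6
s_3 = InvRound(s_2, k_3) = 0xBF8EF
s_4 = InvRound(s_3, k_2) = 0x60D9F
s_5 = InvRound(s_4, k_1) = 0xE4BCE
s_6 = InvRound(s_5, k_0) = 0x83A99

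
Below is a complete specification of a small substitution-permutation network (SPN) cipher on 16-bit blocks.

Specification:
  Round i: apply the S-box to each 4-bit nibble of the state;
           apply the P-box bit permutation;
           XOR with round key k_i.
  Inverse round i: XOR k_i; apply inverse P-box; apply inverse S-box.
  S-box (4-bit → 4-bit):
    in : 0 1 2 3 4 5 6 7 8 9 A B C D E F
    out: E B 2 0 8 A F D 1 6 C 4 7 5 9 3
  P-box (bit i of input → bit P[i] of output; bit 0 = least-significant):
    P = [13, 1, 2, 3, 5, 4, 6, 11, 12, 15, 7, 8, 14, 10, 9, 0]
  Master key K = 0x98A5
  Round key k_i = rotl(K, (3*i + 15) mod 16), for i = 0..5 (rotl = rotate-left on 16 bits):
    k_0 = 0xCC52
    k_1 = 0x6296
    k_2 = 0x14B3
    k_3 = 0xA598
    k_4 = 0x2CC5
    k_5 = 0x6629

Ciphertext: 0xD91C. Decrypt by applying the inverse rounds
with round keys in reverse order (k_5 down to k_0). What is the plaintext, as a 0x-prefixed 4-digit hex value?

0x3C68

s_0 = ciphertext = 0xD91C
s_1 = InvRound(s_0, k_5) = 0x011D
s_2 = InvRound(s_1, k_4) = 0x2A0E
s_3 = InvRound(s_2, k_3) = 0x9059
s_4 = InvRound(s_3, k_2) = 0x29D5
s_5 = InvRound(s_4, k_1) = 0x74A2
s_6 = InvRound(s_5, k_0) = 0x3C68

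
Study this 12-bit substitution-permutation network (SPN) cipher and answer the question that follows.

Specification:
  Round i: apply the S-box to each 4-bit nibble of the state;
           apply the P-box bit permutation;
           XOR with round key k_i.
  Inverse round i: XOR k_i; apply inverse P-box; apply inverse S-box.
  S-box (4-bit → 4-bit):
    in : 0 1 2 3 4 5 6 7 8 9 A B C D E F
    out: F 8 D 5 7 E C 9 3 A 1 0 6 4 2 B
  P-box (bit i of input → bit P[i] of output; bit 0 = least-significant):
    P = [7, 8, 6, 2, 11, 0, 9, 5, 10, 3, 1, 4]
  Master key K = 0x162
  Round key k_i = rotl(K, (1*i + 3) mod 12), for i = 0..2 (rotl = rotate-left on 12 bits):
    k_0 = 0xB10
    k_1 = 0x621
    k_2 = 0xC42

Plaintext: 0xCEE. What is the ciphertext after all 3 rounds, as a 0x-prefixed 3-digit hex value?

s_0 = plaintext = 0xCEE
s_1 = Round(s_0, k_0) = 0xA1B
s_2 = Round(s_1, k_1) = 0x201
s_3 = Round(s_2, k_2) = 0x275

0x275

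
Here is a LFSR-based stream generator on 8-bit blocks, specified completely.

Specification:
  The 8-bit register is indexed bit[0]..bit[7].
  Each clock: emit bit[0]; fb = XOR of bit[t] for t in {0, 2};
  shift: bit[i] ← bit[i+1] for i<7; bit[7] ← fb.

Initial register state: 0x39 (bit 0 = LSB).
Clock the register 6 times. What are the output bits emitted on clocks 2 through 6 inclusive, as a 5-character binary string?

00111

reg_0 = 0x39
clock 1: out=1, reg = 0x9C
clock 2: out=0, reg = 0xCE
clock 3: out=0, reg = 0xE7
clock 4: out=1, reg = 0x73
clock 5: out=1, reg = 0xB9
clock 6: out=1, reg = 0xDC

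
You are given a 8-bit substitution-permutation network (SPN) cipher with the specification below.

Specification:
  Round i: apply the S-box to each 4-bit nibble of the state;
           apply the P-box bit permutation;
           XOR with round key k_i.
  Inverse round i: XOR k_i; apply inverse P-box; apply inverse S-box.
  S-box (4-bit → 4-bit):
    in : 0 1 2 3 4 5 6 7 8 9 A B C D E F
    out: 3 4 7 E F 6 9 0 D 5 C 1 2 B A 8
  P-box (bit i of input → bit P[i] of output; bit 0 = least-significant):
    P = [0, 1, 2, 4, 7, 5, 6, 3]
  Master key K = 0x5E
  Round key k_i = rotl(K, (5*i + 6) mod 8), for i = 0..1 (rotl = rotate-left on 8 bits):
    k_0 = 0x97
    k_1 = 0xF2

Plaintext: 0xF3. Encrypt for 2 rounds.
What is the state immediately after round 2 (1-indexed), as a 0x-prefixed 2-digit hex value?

s_0 = plaintext = 0xF3
s_1 = Round(s_0, k_0) = 0x89
s_2 = Round(s_1, k_1) = 0x3F

0x3F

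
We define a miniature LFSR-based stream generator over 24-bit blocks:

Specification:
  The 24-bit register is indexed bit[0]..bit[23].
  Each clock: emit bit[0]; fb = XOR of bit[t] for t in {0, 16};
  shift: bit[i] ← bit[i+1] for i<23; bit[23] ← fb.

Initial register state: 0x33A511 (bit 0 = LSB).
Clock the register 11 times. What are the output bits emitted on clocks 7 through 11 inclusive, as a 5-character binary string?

00101

reg_0 = 0x33A511
clock 1: out=1, reg = 0x19D288
clock 2: out=0, reg = 0x8CE944
clock 3: out=0, reg = 0x4674A2
clock 4: out=0, reg = 0x233A51
clock 5: out=1, reg = 0x119D28
clock 6: out=0, reg = 0x88CE94
clock 7: out=0, reg = 0x44674A
clock 8: out=0, reg = 0x2233A5
clock 9: out=1, reg = 0x9119D2
clock 10: out=0, reg = 0xC88CE9
clock 11: out=1, reg = 0xE44674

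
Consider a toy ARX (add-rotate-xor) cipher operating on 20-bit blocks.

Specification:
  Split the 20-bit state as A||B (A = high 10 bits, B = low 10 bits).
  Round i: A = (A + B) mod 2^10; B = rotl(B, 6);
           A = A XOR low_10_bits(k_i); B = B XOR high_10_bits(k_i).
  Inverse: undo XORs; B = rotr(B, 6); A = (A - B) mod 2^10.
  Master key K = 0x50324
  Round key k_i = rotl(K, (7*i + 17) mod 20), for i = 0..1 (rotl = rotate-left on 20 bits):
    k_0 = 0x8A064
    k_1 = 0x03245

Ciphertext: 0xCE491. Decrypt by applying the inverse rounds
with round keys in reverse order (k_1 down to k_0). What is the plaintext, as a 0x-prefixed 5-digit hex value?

s_0 = ciphertext = 0xCE491
s_1 = InvRound(s_0, k_1) = 0xEA9D2
s_2 = InvRound(s_1, k_0) = 0x07FAF

0x07FAF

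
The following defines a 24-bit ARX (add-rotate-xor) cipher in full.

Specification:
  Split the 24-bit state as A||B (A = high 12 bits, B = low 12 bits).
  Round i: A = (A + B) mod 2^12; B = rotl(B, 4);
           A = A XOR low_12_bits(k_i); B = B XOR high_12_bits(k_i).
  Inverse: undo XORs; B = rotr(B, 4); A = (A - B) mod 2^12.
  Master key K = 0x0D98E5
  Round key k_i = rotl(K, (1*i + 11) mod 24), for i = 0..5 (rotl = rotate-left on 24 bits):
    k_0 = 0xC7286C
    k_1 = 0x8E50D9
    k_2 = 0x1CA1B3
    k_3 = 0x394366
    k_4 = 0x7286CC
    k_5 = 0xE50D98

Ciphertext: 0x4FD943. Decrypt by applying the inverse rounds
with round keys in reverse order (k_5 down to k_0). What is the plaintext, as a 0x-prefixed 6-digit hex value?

s_0 = ciphertext = 0x4FD943
s_1 = InvRound(s_0, k_5) = 0x5F4371
s_2 = InvRound(s_1, k_4) = 0x9F3945
s_3 = InvRound(s_2, k_3) = 0x8E81AD
s_4 = InvRound(s_3, k_2) = 0x255706
s_5 = InvRound(s_4, k_1) = 0xE8E3FE
s_6 = InvRound(s_5, k_0) = 0x9EACF8

0x9EACF8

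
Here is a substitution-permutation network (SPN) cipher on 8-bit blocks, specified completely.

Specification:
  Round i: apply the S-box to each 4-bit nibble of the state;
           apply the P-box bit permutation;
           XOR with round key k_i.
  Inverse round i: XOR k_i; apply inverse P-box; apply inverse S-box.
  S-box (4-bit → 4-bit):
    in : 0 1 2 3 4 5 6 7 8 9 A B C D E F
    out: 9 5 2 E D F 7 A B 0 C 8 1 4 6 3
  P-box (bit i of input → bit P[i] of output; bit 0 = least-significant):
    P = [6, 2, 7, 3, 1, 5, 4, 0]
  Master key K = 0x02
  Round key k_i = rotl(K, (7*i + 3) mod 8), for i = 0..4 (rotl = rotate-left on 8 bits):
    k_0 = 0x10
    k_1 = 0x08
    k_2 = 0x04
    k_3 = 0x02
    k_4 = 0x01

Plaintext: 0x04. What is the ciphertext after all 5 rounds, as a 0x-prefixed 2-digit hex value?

0xCC

s_0 = plaintext = 0x04
s_1 = Round(s_0, k_0) = 0xDB
s_2 = Round(s_1, k_1) = 0x10
s_3 = Round(s_2, k_2) = 0x5E
s_4 = Round(s_3, k_3) = 0xB5
s_5 = Round(s_4, k_4) = 0xCC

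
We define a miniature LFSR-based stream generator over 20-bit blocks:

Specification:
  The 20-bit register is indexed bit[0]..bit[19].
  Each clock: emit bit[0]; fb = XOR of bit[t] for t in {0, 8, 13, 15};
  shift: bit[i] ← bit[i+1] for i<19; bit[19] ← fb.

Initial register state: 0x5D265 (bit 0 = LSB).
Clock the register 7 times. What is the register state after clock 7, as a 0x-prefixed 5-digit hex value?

reg_0 = 0x5D265
clock 1: out=1, reg = 0x2E932
clock 2: out=0, reg = 0x97499
clock 3: out=1, reg = 0x4BA4C
clock 4: out=0, reg = 0x25D26
clock 5: out=0, reg = 0x92E93
clock 6: out=1, reg = 0x49749
clock 7: out=1, reg = 0xA4BA4

0xA4BA4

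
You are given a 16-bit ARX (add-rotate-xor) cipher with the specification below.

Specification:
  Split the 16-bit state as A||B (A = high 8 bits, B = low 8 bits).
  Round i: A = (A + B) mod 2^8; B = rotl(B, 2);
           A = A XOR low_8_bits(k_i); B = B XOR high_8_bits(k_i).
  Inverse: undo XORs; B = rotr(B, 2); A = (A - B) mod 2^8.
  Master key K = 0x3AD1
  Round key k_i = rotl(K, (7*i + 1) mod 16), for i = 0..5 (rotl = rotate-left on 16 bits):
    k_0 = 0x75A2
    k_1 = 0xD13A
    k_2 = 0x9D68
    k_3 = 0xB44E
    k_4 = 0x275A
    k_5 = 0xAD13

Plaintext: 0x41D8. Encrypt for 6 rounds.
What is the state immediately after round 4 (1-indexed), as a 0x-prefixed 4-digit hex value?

0x995A

s_0 = plaintext = 0x41D8
s_1 = Round(s_0, k_0) = 0xBB16
s_2 = Round(s_1, k_1) = 0xEB89
s_3 = Round(s_2, k_2) = 0x1CBB
s_4 = Round(s_3, k_3) = 0x995A
s_5 = Round(s_4, k_4) = 0xA94E
s_6 = Round(s_5, k_5) = 0xE494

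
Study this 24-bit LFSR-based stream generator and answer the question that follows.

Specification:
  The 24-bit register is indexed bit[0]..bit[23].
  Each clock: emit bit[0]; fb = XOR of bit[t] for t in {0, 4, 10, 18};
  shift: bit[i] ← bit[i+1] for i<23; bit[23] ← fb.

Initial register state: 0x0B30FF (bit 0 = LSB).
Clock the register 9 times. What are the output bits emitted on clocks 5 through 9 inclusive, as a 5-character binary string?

11110

reg_0 = 0x0B30FF
clock 1: out=1, reg = 0x05987F
clock 2: out=1, reg = 0x82CC3F
clock 3: out=1, reg = 0xC1661F
clock 4: out=1, reg = 0xE0B30F
clock 5: out=1, reg = 0xF05987
clock 6: out=1, reg = 0xF82CC3
clock 7: out=1, reg = 0x7C1661
clock 8: out=1, reg = 0xBE0B30
clock 9: out=0, reg = 0x5F0598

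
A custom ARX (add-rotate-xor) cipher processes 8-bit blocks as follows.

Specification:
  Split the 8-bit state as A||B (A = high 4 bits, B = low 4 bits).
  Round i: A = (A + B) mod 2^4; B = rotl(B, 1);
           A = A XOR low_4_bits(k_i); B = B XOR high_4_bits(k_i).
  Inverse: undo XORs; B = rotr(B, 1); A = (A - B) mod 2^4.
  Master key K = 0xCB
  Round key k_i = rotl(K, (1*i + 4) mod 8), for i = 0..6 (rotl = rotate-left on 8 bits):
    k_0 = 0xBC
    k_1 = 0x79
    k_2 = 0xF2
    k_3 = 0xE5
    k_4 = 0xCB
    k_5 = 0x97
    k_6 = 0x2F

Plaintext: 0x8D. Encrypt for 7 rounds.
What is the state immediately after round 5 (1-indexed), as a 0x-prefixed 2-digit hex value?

0x45

s_0 = plaintext = 0x8D
s_1 = Round(s_0, k_0) = 0x90
s_2 = Round(s_1, k_1) = 0x07
s_3 = Round(s_2, k_2) = 0x51
s_4 = Round(s_3, k_3) = 0x3C
s_5 = Round(s_4, k_4) = 0x45
s_6 = Round(s_5, k_5) = 0xE3
s_7 = Round(s_6, k_6) = 0xE4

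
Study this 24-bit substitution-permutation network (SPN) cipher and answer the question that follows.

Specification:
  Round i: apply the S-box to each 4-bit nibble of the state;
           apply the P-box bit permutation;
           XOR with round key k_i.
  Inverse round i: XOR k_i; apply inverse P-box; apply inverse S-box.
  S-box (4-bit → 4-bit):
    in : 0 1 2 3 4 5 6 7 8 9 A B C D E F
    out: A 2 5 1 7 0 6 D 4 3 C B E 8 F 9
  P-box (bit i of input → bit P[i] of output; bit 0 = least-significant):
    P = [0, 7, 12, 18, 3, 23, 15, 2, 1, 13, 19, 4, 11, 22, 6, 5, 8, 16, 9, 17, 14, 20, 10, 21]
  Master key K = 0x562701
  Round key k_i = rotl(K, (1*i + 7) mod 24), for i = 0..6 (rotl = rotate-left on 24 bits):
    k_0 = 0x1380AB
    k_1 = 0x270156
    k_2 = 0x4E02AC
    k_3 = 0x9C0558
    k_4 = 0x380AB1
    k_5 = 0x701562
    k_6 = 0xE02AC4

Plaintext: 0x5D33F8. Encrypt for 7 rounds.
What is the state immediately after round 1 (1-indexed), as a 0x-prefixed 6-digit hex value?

0x1198A5

s_0 = plaintext = 0x5D33F8
s_1 = Round(s_0, k_0) = 0x1198A5
s_2 = Round(s_1, k_1) = 0x7E8952
s_3 = Round(s_2, k_2) = 0x6D75EF
s_4 = Round(s_3, k_3) = 0x0A8935
s_5 = Round(s_4, k_4) = 0x0A28FB
s_6 = Round(s_5, k_5) = 0x4E1FAF
s_7 = Round(s_6, k_6) = 0xB7EDD3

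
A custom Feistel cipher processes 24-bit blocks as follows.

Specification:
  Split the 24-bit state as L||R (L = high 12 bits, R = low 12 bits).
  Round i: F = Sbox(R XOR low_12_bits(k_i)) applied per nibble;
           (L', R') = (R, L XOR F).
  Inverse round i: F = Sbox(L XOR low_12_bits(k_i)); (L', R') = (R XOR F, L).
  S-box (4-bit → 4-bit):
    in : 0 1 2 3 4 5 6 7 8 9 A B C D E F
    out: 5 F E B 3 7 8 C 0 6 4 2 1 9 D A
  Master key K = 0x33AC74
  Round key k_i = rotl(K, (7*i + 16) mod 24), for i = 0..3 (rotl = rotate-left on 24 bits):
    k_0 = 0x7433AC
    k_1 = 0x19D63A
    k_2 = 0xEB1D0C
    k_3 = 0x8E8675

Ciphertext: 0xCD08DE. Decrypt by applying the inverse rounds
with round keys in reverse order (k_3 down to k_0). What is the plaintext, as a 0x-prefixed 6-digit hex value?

0x306B90

s_0 = ciphertext = 0xCD08DE
s_1 = InvRound(s_0, k_3) = 0xC99CD0
s_2 = InvRound(s_1, k_2) = 0x3B7C99
s_3 = InvRound(s_2, k_1) = 0xB903B7
s_4 = InvRound(s_3, k_0) = 0x306B90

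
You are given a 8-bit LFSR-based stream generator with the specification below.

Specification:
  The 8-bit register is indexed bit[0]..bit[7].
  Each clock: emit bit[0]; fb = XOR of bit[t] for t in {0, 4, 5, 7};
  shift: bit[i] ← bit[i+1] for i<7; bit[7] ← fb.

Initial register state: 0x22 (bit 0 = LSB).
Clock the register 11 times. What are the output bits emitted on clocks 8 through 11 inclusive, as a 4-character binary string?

reg_0 = 0x22
clock 1: out=0, reg = 0x91
clock 2: out=1, reg = 0xC8
clock 3: out=0, reg = 0xE4
clock 4: out=0, reg = 0x72
clock 5: out=0, reg = 0x39
clock 6: out=1, reg = 0x9C
clock 7: out=0, reg = 0x4E
clock 8: out=0, reg = 0x27
clock 9: out=1, reg = 0x13
clock 10: out=1, reg = 0x09
clock 11: out=1, reg = 0x84

0111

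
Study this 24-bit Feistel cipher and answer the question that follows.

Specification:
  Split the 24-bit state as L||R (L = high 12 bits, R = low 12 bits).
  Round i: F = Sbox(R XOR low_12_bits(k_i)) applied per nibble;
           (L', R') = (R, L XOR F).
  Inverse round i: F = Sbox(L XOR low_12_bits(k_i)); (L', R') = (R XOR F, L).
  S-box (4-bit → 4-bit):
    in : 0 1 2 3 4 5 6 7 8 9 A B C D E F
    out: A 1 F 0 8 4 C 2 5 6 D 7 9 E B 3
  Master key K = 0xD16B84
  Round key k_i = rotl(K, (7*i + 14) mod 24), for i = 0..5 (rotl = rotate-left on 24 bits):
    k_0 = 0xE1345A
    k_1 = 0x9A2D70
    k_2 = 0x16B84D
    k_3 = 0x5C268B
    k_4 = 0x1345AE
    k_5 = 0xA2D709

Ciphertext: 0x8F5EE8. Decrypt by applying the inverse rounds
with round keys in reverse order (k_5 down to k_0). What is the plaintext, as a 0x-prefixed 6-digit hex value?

s_0 = ciphertext = 0x8F5EE8
s_1 = InvRound(s_0, k_5) = 0xDD18F5
s_2 = InvRound(s_1, k_4) = 0xDD6DD1
s_3 = InvRound(s_2, k_3) = 0xA9FDD6
s_4 = InvRound(s_3, k_2) = 0x239A9F
s_5 = InvRound(s_4, k_1) = 0x919239
s_6 = InvRound(s_5, k_0) = 0xCB9919

0xCB9919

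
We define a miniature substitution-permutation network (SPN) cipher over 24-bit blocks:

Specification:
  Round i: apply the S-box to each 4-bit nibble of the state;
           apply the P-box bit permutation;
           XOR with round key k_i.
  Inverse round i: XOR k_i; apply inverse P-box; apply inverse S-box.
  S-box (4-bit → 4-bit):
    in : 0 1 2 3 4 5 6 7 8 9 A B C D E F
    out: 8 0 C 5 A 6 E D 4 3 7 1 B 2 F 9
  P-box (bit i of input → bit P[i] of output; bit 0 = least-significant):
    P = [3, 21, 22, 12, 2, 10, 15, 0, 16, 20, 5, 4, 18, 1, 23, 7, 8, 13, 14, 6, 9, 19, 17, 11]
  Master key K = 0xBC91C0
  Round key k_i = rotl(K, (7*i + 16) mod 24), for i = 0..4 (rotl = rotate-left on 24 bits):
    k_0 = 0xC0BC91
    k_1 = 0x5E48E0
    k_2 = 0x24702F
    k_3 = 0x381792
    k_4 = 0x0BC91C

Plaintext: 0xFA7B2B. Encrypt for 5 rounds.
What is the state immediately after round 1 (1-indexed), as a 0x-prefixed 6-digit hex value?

0x455718

s_0 = plaintext = 0xFA7B2B
s_1 = Round(s_0, k_0) = 0x455718
s_2 = Round(s_1, k_1) = 0x9720D2
s_3 = Round(s_2, k_2) = 0xEC27FF
s_4 = Round(s_3, k_3) = 0xB32C6F
s_5 = Round(s_4, k_4) = 0x9A1E85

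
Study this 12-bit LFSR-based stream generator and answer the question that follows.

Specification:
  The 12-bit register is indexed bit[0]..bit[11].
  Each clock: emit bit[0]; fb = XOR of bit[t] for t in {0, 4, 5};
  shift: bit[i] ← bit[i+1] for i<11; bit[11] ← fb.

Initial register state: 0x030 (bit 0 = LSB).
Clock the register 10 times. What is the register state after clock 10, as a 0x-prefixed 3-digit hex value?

0xCC8

reg_0 = 0x030
clock 1: out=0, reg = 0x018
clock 2: out=0, reg = 0x80C
clock 3: out=0, reg = 0x406
clock 4: out=0, reg = 0x203
clock 5: out=1, reg = 0x901
clock 6: out=1, reg = 0xC80
clock 7: out=0, reg = 0x640
clock 8: out=0, reg = 0x320
clock 9: out=0, reg = 0x990
clock 10: out=0, reg = 0xCC8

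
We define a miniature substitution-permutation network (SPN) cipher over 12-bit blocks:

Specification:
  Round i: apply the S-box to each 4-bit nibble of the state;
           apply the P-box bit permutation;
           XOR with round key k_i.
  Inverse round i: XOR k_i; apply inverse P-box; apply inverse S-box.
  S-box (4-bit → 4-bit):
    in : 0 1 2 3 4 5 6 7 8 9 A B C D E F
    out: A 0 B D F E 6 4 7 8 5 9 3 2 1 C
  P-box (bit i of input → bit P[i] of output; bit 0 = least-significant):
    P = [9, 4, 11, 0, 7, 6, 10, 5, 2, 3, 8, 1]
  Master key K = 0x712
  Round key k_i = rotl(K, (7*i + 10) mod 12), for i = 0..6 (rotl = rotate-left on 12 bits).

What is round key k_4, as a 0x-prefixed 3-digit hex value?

0xC49

K = 0x712
k_0 = rotl(K, (7*0+10) mod 12) = rotl(K, 10) = 0x9C4
k_1 = rotl(K, (7*1+10) mod 12) = rotl(K, 5) = 0x24E
k_2 = rotl(K, (7*2+10) mod 12) = rotl(K, 0) = 0x712
k_3 = rotl(K, (7*3+10) mod 12) = rotl(K, 7) = 0x938
k_4 = rotl(K, (7*4+10) mod 12) = rotl(K, 2) = 0xC49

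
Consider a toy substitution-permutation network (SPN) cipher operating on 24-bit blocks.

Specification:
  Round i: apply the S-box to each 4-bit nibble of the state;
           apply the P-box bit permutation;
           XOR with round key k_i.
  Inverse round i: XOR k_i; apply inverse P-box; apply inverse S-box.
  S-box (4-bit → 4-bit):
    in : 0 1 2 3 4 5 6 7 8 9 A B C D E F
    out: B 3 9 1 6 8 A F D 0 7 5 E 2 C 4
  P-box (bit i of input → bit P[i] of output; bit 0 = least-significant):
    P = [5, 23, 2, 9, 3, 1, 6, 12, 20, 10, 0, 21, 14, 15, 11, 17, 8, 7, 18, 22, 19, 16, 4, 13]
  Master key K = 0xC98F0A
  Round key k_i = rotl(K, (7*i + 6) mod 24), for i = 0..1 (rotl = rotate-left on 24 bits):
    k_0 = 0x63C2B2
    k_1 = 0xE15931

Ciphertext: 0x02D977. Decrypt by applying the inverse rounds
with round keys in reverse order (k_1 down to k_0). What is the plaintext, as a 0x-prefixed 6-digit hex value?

0xEA6047

s_0 = ciphertext = 0x02D977
s_1 = InvRound(s_0, k_1) = 0xD56544
s_2 = InvRound(s_1, k_0) = 0xEA6047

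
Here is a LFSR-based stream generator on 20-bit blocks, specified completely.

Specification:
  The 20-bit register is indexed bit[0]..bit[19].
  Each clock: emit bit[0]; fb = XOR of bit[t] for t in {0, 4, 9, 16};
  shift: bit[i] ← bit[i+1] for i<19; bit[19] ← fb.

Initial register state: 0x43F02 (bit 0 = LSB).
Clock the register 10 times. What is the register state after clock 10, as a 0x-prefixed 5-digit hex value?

reg_0 = 0x43F02
clock 1: out=0, reg = 0xA1F81
clock 2: out=1, reg = 0x50FC0
clock 3: out=0, reg = 0x287E0
clock 4: out=0, reg = 0x943F0
clock 5: out=0, reg = 0xCA1F8
clock 6: out=0, reg = 0xE50FC
clock 7: out=0, reg = 0xF287E
clock 8: out=0, reg = 0x7943F
clock 9: out=1, reg = 0xBCA1F
clock 10: out=1, reg = 0x5E50F

0x5E50F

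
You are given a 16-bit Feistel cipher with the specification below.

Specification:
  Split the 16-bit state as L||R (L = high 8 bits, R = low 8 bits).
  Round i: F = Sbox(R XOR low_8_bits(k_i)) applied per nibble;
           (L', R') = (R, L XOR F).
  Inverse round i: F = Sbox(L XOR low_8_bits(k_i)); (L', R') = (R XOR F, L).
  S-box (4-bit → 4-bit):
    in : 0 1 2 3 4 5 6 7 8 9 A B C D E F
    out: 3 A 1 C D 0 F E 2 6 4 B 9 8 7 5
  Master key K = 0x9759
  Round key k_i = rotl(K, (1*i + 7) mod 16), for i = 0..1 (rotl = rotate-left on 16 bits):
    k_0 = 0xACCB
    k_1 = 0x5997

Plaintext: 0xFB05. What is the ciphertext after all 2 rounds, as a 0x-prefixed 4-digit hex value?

0x6C5E

s_0 = plaintext = 0xFB05
s_1 = Round(s_0, k_0) = 0x056C
s_2 = Round(s_1, k_1) = 0x6C5E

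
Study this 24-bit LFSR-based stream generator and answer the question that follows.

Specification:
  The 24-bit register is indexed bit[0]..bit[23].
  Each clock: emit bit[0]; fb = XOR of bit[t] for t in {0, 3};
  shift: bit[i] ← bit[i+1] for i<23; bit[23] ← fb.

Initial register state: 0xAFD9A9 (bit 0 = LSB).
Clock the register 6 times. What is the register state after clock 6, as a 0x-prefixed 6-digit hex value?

reg_0 = 0xAFD9A9
clock 1: out=1, reg = 0x57ECD4
clock 2: out=0, reg = 0x2BF66A
clock 3: out=0, reg = 0x95FB35
clock 4: out=1, reg = 0xCAFD9A
clock 5: out=0, reg = 0xE57ECD
clock 6: out=1, reg = 0x72BF66

0x72BF66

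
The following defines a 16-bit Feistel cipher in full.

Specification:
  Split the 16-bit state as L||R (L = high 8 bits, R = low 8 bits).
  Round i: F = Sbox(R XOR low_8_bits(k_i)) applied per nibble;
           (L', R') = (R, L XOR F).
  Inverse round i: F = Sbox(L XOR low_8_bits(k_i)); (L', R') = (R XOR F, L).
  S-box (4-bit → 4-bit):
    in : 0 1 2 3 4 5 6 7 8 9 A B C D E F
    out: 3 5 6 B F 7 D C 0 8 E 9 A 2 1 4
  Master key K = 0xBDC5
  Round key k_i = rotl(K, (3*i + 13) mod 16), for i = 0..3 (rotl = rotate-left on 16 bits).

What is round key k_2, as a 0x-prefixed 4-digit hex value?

0xEE2D

K = 0xBDC5
k_0 = rotl(K, (3*0+13) mod 16) = rotl(K, 13) = 0xB7B8
k_1 = rotl(K, (3*1+13) mod 16) = rotl(K, 0) = 0xBDC5
k_2 = rotl(K, (3*2+13) mod 16) = rotl(K, 3) = 0xEE2D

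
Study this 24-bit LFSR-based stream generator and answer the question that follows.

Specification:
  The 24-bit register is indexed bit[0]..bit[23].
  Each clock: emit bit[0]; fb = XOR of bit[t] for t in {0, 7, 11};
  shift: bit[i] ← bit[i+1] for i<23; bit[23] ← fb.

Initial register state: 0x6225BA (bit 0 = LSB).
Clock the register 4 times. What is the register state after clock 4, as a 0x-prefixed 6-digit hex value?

reg_0 = 0x6225BA
clock 1: out=0, reg = 0xB112DD
clock 2: out=1, reg = 0x58896E
clock 3: out=0, reg = 0xAC44B7
clock 4: out=1, reg = 0x56225B

0x56225B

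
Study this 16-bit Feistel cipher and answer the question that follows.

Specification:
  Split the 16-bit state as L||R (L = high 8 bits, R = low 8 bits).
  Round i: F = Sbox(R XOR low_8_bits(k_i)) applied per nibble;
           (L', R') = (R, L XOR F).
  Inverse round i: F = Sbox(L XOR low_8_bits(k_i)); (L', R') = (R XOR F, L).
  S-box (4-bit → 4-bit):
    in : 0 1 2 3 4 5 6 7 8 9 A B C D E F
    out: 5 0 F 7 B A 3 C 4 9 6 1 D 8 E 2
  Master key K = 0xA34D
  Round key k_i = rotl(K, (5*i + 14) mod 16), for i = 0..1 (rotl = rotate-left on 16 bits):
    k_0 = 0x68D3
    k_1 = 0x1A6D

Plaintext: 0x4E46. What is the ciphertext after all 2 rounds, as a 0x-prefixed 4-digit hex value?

s_0 = plaintext = 0x4E46
s_1 = Round(s_0, k_0) = 0x46D4
s_2 = Round(s_1, k_1) = 0xD45F

0xD45F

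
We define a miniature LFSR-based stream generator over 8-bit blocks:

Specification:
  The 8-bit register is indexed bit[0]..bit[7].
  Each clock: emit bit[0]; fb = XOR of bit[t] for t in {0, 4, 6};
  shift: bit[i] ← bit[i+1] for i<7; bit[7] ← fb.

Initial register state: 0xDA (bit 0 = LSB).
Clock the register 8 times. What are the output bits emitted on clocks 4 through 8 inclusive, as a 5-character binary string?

reg_0 = 0xDA
clock 1: out=0, reg = 0x6D
clock 2: out=1, reg = 0x36
clock 3: out=0, reg = 0x9B
clock 4: out=1, reg = 0x4D
clock 5: out=1, reg = 0x26
clock 6: out=0, reg = 0x13
clock 7: out=1, reg = 0x09
clock 8: out=1, reg = 0x84

11011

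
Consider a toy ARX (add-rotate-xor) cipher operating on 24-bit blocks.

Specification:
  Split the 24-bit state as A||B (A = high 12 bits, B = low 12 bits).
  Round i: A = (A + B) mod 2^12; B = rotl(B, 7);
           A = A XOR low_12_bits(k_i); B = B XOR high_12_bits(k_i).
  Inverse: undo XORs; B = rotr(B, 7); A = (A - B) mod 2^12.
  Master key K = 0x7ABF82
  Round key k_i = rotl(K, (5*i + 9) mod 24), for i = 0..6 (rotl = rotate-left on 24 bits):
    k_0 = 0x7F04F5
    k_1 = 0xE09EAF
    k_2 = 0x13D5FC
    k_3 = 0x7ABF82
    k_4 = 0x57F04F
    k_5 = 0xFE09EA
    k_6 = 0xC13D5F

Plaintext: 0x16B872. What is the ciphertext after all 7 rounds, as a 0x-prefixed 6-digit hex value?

s_0 = plaintext = 0x16B872
s_1 = Round(s_0, k_0) = 0xD28EB3
s_2 = Round(s_1, k_1) = 0x5747FC
s_3 = Round(s_2, k_2) = 0x88CF02
s_4 = Round(s_3, k_3) = 0x80C6D3
s_5 = Round(s_4, k_4) = 0xE90CC9
s_6 = Round(s_5, k_5) = 0x2B3B06
s_7 = Round(s_6, k_6) = 0x0E6F4B

0x0E6F4B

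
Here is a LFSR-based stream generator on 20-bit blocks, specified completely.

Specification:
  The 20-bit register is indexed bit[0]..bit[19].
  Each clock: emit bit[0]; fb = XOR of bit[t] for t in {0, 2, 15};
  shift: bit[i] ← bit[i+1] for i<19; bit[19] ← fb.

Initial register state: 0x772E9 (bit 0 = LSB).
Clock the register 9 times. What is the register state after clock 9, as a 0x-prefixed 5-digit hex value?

0xFEBB9

reg_0 = 0x772E9
clock 1: out=1, reg = 0xBB974
clock 2: out=0, reg = 0x5DCBA
clock 3: out=0, reg = 0xAEE5D
clock 4: out=1, reg = 0xD772E
clock 5: out=0, reg = 0xEBB97
clock 6: out=1, reg = 0xF5DCB
clock 7: out=1, reg = 0xFAEE5
clock 8: out=1, reg = 0xFD772
clock 9: out=0, reg = 0xFEBB9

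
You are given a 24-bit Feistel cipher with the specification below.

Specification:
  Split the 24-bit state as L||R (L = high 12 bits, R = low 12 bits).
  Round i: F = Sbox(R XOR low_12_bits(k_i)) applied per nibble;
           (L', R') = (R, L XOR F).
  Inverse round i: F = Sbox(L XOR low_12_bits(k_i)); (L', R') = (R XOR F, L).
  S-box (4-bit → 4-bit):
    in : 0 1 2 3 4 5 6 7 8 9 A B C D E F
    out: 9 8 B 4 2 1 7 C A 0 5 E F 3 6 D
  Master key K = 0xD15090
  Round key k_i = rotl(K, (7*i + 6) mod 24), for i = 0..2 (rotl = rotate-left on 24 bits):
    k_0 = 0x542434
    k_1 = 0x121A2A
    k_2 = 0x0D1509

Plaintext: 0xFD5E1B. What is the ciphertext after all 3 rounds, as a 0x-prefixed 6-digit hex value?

s_0 = plaintext = 0xFD5E1B
s_1 = Round(s_0, k_0) = 0xE1BA68
s_2 = Round(s_1, k_1) = 0xA68730
s_3 = Round(s_2, k_2) = 0x730128

0x730128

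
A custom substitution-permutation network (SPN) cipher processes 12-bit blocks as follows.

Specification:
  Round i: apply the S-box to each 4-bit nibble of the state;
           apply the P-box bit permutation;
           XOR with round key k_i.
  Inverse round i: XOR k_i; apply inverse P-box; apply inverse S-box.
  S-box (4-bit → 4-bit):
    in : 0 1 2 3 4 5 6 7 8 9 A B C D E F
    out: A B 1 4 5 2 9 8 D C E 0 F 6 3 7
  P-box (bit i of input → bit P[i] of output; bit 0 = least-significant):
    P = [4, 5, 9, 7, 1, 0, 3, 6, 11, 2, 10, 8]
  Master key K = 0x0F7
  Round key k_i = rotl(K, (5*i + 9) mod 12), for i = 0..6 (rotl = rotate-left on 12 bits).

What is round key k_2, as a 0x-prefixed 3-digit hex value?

0xB87

K = 0x0F7
k_0 = rotl(K, (5*0+9) mod 12) = rotl(K, 9) = 0xE1E
k_1 = rotl(K, (5*1+9) mod 12) = rotl(K, 2) = 0x3DC
k_2 = rotl(K, (5*2+9) mod 12) = rotl(K, 7) = 0xB87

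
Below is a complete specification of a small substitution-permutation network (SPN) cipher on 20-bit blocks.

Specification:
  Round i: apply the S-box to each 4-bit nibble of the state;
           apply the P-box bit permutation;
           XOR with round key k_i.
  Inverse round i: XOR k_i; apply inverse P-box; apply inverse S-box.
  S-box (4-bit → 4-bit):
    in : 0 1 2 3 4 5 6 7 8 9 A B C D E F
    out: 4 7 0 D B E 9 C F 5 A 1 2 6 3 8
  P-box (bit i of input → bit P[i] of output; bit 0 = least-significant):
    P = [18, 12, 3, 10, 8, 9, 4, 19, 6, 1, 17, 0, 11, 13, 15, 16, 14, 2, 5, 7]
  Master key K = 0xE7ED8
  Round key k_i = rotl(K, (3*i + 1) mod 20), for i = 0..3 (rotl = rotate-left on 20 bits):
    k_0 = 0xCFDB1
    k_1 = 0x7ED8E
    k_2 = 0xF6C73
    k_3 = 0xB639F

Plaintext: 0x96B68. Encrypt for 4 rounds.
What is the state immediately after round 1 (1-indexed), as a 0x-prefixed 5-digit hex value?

s_0 = plaintext = 0x96B68
s_1 = Round(s_0, k_0) = 0x1A0D9
s_2 = Round(s_1, k_1) = 0x08FB2
s_3 = Round(s_2, k_2) = 0xEC552
s_4 = Round(s_3, k_3) = 0x10188

0x1A0D9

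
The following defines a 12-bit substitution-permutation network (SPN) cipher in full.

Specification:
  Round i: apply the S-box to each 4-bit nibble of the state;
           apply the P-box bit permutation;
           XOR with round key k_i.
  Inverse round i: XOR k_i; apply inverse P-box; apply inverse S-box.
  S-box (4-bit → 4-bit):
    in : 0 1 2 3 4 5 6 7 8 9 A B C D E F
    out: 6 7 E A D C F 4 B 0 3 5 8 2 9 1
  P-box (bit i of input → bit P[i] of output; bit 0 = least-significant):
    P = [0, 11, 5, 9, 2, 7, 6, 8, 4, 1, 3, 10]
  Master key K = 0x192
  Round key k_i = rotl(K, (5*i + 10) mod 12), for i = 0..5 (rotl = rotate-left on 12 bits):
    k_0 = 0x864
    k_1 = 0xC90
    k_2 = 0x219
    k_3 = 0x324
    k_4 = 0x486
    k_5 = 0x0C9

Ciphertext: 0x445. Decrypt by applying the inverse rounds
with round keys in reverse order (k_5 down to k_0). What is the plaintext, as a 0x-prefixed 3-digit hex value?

s_0 = ciphertext = 0x445
s_1 = InvRound(s_0, k_5) = 0x5A9
s_2 = InvRound(s_1, k_4) = 0x0EB
s_3 = InvRound(s_2, k_3) = 0x06E
s_4 = InvRound(s_3, k_2) = 0xAB4
s_5 = InvRound(s_4, k_1) = 0xCF5
s_6 = InvRound(s_5, k_0) = 0xEDF

0xEDF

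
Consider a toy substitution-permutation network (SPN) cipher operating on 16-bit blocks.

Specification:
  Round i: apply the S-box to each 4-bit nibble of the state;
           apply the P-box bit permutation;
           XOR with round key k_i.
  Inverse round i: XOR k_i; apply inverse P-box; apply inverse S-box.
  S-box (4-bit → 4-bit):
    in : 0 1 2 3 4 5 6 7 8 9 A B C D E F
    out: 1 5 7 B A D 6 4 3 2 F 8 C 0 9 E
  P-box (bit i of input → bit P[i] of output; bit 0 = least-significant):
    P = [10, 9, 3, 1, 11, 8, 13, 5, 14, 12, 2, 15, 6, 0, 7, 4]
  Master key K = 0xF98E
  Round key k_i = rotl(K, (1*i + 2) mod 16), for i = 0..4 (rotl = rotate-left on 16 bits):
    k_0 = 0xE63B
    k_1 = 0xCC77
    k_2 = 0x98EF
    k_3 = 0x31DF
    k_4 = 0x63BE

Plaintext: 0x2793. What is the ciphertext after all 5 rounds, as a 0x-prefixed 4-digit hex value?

s_0 = plaintext = 0x2793
s_1 = Round(s_0, k_0) = 0xE1FC
s_2 = Round(s_1, k_1) = 0xAD09
s_3 = Round(s_2, k_2) = 0x923E
s_4 = Round(s_3, k_3) = 0x6CF8
s_5 = Round(s_4, k_4) = 0xC41B

0xC41B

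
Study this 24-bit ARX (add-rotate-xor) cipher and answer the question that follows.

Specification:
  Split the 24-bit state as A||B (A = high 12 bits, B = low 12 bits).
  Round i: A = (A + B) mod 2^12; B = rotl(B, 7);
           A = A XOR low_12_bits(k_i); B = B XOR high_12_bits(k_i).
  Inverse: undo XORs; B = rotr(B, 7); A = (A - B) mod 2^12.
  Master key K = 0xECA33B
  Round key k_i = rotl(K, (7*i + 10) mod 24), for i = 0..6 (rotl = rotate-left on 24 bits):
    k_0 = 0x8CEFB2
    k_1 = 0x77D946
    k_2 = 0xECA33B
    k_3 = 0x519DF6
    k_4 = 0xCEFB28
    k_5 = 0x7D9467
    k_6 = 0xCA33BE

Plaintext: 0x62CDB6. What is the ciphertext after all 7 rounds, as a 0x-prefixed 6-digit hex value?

s_0 = plaintext = 0x62CDB6
s_1 = Round(s_0, k_0) = 0xC503A3
s_2 = Round(s_1, k_1) = 0x6B56E0
s_3 = Round(s_2, k_2) = 0xEAEEFD
s_4 = Round(s_3, k_3) = 0x05DBEE
s_5 = Round(s_4, k_4) = 0x763BB0
s_6 = Round(s_5, k_5) = 0x774F84
s_7 = Round(s_6, k_6) = 0x546EDF

0x546EDF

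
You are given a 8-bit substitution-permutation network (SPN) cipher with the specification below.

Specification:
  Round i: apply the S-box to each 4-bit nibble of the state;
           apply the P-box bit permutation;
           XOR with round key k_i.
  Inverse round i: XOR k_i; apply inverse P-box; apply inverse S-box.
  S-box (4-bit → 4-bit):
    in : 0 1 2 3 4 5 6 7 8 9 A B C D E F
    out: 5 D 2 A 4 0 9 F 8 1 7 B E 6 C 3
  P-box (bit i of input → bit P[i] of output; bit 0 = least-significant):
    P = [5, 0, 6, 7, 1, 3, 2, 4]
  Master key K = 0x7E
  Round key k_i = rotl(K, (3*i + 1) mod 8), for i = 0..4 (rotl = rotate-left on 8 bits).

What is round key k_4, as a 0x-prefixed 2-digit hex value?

K = 0x7E
k_0 = rotl(K, (3*0+1) mod 8) = rotl(K, 1) = 0xFC
k_1 = rotl(K, (3*1+1) mod 8) = rotl(K, 4) = 0xE7
k_2 = rotl(K, (3*2+1) mod 8) = rotl(K, 7) = 0x3F
k_3 = rotl(K, (3*3+1) mod 8) = rotl(K, 2) = 0xF9
k_4 = rotl(K, (3*4+1) mod 8) = rotl(K, 5) = 0xCF

0xCF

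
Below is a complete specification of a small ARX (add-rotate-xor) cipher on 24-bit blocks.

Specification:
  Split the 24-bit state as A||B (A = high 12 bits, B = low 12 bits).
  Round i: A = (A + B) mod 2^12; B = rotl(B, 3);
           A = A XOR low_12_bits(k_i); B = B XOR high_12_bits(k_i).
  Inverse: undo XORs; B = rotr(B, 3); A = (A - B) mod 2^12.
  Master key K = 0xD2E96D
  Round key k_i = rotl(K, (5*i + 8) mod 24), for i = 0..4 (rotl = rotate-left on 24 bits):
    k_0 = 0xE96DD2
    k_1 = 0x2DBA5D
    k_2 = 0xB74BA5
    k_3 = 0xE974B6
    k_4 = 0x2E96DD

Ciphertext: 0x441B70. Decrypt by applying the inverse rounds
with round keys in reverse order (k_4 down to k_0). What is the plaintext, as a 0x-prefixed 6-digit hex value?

s_0 = ciphertext = 0x441B70
s_1 = InvRound(s_0, k_4) = 0xF69333
s_2 = InvRound(s_1, k_3) = 0x22B9B4
s_3 = InvRound(s_2, k_2) = 0x936058
s_4 = InvRound(s_3, k_1) = 0xD1B650
s_5 = InvRound(s_4, k_0) = 0x3B1D18

0x3B1D18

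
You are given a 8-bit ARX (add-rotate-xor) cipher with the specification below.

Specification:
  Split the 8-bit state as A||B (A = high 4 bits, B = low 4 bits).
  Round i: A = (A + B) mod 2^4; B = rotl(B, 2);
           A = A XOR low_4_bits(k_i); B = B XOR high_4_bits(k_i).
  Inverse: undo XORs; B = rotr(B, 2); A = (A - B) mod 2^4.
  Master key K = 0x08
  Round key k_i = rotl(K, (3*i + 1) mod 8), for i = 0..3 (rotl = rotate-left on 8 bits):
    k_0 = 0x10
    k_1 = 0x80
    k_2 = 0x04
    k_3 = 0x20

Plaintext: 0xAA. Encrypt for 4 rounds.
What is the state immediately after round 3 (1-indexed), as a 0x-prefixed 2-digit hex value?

0x19

s_0 = plaintext = 0xAA
s_1 = Round(s_0, k_0) = 0x4B
s_2 = Round(s_1, k_1) = 0xF6
s_3 = Round(s_2, k_2) = 0x19
s_4 = Round(s_3, k_3) = 0xA4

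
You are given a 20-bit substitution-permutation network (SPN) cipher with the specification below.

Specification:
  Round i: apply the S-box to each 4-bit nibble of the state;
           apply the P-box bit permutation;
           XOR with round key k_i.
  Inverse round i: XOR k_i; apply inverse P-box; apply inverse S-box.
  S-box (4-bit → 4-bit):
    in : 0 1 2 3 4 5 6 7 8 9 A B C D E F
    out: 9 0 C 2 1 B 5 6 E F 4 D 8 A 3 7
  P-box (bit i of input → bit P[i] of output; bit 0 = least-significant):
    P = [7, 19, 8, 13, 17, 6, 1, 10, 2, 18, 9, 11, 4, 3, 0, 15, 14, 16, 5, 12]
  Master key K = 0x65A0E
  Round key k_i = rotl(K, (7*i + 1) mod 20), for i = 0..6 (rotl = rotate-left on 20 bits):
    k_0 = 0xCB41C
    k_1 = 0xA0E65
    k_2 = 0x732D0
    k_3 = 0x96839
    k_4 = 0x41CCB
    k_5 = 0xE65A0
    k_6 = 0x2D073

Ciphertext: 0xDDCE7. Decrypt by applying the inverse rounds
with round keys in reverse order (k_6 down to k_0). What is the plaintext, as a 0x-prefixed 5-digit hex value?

s_0 = ciphertext = 0xDDCE7
s_1 = InvRound(s_0, k_6) = 0x3450E
s_2 = InvRound(s_1, k_5) = 0x73EA5
s_3 = InvRound(s_2, k_4) = 0x736FC
s_4 = InvRound(s_3, k_3) = 0x0A95E
s_5 = InvRound(s_4, k_2) = 0xDD966
s_6 = InvRound(s_5, k_1) = 0x527BA
s_7 = InvRound(s_6, k_0) = 0x8C6AF

0x8C6AF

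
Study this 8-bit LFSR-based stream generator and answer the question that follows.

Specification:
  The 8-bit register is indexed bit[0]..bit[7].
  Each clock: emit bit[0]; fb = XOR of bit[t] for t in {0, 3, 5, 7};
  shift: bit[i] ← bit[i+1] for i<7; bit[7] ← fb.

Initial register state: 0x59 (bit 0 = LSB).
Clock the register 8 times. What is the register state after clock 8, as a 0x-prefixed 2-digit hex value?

0xB0

reg_0 = 0x59
clock 1: out=1, reg = 0x2C
clock 2: out=0, reg = 0x16
clock 3: out=0, reg = 0x0B
clock 4: out=1, reg = 0x05
clock 5: out=1, reg = 0x82
clock 6: out=0, reg = 0xC1
clock 7: out=1, reg = 0x60
clock 8: out=0, reg = 0xB0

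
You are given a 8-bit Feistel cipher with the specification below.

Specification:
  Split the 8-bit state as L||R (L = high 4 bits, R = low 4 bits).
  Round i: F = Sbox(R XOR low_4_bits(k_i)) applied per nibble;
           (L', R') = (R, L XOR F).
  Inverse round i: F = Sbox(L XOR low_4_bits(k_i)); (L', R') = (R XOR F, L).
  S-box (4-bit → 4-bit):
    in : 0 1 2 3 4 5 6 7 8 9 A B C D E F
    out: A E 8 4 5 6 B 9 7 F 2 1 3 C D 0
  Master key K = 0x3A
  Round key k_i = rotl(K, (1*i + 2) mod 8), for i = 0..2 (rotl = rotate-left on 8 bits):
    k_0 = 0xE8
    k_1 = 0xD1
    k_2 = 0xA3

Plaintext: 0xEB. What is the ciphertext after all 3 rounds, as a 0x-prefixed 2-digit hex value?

0xA5

s_0 = plaintext = 0xEB
s_1 = Round(s_0, k_0) = 0xBA
s_2 = Round(s_1, k_1) = 0xAA
s_3 = Round(s_2, k_2) = 0xA5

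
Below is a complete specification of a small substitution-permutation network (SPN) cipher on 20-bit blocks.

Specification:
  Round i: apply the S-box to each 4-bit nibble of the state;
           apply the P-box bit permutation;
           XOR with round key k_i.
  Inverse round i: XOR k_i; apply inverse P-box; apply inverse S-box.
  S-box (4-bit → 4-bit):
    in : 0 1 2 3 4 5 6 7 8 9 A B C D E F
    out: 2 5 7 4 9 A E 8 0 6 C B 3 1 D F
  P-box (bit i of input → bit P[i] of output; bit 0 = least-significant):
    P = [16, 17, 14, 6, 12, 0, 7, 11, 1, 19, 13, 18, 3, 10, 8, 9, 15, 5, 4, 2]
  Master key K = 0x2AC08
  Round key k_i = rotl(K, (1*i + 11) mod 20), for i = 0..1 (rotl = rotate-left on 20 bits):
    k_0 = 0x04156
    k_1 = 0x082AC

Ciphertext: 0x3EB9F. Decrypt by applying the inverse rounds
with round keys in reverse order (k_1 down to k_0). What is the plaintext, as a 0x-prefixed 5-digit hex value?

s_0 = ciphertext = 0x3EB9F
s_1 = InvRound(s_0, k_1) = 0x93152
s_2 = InvRound(s_1, k_0) = 0x789D1

0x789D1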